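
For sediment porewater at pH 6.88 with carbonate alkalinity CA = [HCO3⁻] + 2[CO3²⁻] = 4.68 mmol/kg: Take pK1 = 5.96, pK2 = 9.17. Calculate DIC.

CA = [HCO3⁻] + 2[CO3²⁻] = (α₁ + 2α₂)·DIC
At pH 6.88: [H⁺]/K1 = 10^-0.92 = 0.12023, K2/[H⁺] = 10^-2.29 = 0.0051286
α₁ = 1/(1 + 0.12023 + 0.0051286) = 1/1.1254 = 0.8886; α₂ = α₁·K2/[H⁺] = 0.004557
α₁ + 2α₂ = 0.8977
DIC = CA / (α₁ + 2α₂) = 4.68 / 0.8977 = 5.21 mmol/kg

DIC = 5.21 mmol/kg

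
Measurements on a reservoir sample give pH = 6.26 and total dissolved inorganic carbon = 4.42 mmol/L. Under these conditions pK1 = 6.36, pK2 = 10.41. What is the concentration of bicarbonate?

[HCO3⁻] = 1.96 mmol/L

α₁ = 1 / (1 + [H⁺]/K1 + K2/[H⁺]) = 1 / (1 + 10^+0.10 + 10^-4.15)
   = 1 / (1 + 1.2589 + 7.0795×10^-5) = 1/2.2590 = 0.4427
[HCO3⁻] = α₁ × DIC = 0.4427 × 4.42 = 1.96 mmol/L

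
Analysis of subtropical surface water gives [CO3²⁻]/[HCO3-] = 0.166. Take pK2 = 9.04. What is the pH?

pH = 8.26

From K2 = [H⁺][CO3²⁻]/[HCO3-]:  pH = pK2 + log₁₀([CO3²⁻]/[HCO3-])
log₁₀(0.166) = -0.780
pH = 9.04 + (-0.780) = 8.26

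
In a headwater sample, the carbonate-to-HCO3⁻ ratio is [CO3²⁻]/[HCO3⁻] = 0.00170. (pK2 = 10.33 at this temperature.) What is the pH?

From K2 = [H⁺][CO3²⁻]/[HCO3⁻]:  pH = pK2 + log₁₀([CO3²⁻]/[HCO3⁻])
log₁₀(0.00170) = -2.770
pH = 10.33 + (-2.770) = 7.56

pH = 7.56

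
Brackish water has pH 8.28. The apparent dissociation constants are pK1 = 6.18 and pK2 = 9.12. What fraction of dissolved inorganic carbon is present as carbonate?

α₂ = 1 / (1 + [H⁺]/K2 + [H⁺]²/(K1K2)) = 1 / (1 + 10^+0.84 + 10^-1.26)
   = 1 / (1 + 6.9183 + 0.054954) = 1/7.9733 = 0.1254

α₂ = 0.125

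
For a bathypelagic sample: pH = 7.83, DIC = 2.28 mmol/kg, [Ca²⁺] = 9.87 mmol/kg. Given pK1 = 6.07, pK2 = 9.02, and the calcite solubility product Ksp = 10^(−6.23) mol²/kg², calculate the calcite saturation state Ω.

α₂ = 1 / (1 + [H⁺]/K2 + [H⁺]²/(K1K2)) = 1 / (1 + 10^+1.19 + 10^-0.57)
   = 1 / (1 + 15.488 + 0.26915) = 1/16.757 = 0.05968
[CO3²⁻] = α₂ × DIC = 0.05968 × 2.28 = 0.1361 mmol/kg
Ksp = 10^(−6.23) = 5.888×10^-7
Ω = [Ca²⁺][CO3²⁻]/Ksp = (9.87×10^-3)(1.361×10^-4) / 5.888×10^-7 = 2.28

Ω = 2.28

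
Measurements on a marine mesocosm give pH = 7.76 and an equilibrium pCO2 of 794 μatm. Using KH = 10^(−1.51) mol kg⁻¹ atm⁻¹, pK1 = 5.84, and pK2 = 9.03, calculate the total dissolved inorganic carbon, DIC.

DIC = 2.18 mmol/kg

[CO2*] = KH · pCO2 = 10^(−1.51) × 794×10^-6 = 2.454×10^-5 mol/kg
α₀ = 1/(1 + K1/[H⁺] + K1K2/[H⁺]²) = 1/(1 + 10^+1.92 + 10^+0.65) = 0.01128
DIC = [CO2*]/α₀ = 2.454×10^-5 / 0.01128 = 2.18 mmol/kg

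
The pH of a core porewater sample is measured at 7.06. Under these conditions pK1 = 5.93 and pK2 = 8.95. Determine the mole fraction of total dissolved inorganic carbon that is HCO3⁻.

α₁ = 0.920

α₁ = 1 / (1 + [H⁺]/K1 + K2/[H⁺]) = 1 / (1 + 10^-1.13 + 10^-1.89)
   = 1 / (1 + 0.074131 + 0.012882) = 1/1.0870 = 0.9200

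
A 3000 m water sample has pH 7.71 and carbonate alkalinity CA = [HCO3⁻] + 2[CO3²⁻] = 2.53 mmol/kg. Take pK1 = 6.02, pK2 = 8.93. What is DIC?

CA = [HCO3⁻] + 2[CO3²⁻] = (α₁ + 2α₂)·DIC
At pH 7.71: [H⁺]/K1 = 10^-1.69 = 0.020417, K2/[H⁺] = 10^-1.22 = 0.060256
α₁ = 1/(1 + 0.020417 + 0.060256) = 1/1.0807 = 0.9253; α₂ = α₁·K2/[H⁺] = 0.05576
α₁ + 2α₂ = 1.0369
DIC = CA / (α₁ + 2α₂) = 2.53 / 1.0369 = 2.44 mmol/kg

DIC = 2.44 mmol/kg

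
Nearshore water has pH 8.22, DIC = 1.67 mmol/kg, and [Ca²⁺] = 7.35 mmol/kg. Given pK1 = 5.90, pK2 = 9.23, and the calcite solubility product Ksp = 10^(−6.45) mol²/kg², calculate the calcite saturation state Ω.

Ω = 3.07

α₂ = 1 / (1 + [H⁺]/K2 + [H⁺]²/(K1K2)) = 1 / (1 + 10^+1.01 + 10^-1.31)
   = 1 / (1 + 10.233 + 0.048978) = 1/11.282 = 0.08864
[CO3²⁻] = α₂ × DIC = 0.08864 × 1.67 = 0.1480 mmol/kg
Ksp = 10^(−6.45) = 3.548×10^-7
Ω = [Ca²⁺][CO3²⁻]/Ksp = (7.35×10^-3)(1.480×10^-4) / 3.548×10^-7 = 3.07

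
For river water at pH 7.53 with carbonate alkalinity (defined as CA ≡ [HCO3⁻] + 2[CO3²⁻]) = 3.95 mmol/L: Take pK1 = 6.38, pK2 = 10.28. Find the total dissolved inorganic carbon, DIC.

DIC = 4.22 mmol/L

CA = [HCO3⁻] + 2[CO3²⁻] = (α₁ + 2α₂)·DIC
At pH 7.53: [H⁺]/K1 = 10^-1.15 = 0.070795, K2/[H⁺] = 10^-2.75 = 0.0017783
α₁ = 1/(1 + 0.070795 + 0.0017783) = 1/1.0726 = 0.9323; α₂ = α₁·K2/[H⁺] = 0.001658
α₁ + 2α₂ = 0.9357
DIC = CA / (α₁ + 2α₂) = 3.95 / 0.9357 = 4.22 mmol/L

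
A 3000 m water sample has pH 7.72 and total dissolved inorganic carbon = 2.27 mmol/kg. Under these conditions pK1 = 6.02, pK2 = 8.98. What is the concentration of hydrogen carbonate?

[HCO3⁻] = 2.11 mmol/kg

α₁ = 1 / (1 + [H⁺]/K1 + K2/[H⁺]) = 1 / (1 + 10^-1.70 + 10^-1.26)
   = 1 / (1 + 0.019953 + 0.054954) = 1/1.0749 = 0.9303
[HCO3⁻] = α₁ × DIC = 0.9303 × 2.27 = 2.11 mmol/kg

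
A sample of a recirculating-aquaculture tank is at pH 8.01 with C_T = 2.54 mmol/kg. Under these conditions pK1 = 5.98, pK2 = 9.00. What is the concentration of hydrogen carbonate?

[HCO3⁻] = 2.28 mmol/kg

α₁ = 1 / (1 + [H⁺]/K1 + K2/[H⁺]) = 1 / (1 + 10^-2.03 + 10^-0.99)
   = 1 / (1 + 0.0093325 + 0.10233) = 1/1.1117 = 0.8996
[HCO3⁻] = α₁ × DIC = 0.8996 × 2.54 = 2.28 mmol/kg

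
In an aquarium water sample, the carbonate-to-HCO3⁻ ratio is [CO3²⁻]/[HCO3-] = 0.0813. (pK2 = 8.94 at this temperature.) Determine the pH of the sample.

From K2 = [H⁺][CO3²⁻]/[HCO3-]:  pH = pK2 + log₁₀([CO3²⁻]/[HCO3-])
log₁₀(0.0813) = -1.090
pH = 8.94 + (-1.090) = 7.85

pH = 7.85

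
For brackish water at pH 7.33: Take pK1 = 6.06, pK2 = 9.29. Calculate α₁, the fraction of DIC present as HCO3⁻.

α₁ = 1 / (1 + [H⁺]/K1 + K2/[H⁺]) = 1 / (1 + 10^-1.27 + 10^-1.96)
   = 1 / (1 + 0.053703 + 0.010965) = 1/1.0647 = 0.9393

α₁ = 0.939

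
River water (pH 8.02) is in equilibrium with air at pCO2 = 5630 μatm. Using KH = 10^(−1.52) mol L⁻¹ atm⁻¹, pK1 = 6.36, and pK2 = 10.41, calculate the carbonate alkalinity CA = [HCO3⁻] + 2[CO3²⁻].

[CO2*] = KH · pCO2 = 10^(−1.52) × 5630×10^-6 = 1.700×10^-4 mol/L
α₀ = 1/(1 + K1/[H⁺] + K1K2/[H⁺]²) = 1/(1 + 10^+1.66 + 10^-0.73) = 0.02132
DIC = [CO2*]/α₀ = 1.700×10^-4 / 0.02132 = 7.973 mmol/L
CA = (α₁ + 2α₂)·DIC = (0.9747 + 2×0.003971) × 7.973 = 7.83 mmol/L

CA = 7.83 mmol/L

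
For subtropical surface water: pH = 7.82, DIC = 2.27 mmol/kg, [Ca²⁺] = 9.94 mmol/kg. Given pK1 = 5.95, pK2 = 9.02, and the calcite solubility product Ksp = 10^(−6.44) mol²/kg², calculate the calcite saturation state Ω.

Ω = 3.64

α₂ = 1 / (1 + [H⁺]/K2 + [H⁺]²/(K1K2)) = 1 / (1 + 10^+1.20 + 10^-0.67)
   = 1 / (1 + 15.849 + 0.21380) = 1/17.063 = 0.05861
[CO3²⁻] = α₂ × DIC = 0.05861 × 2.27 = 0.1330 mmol/kg
Ksp = 10^(−6.44) = 3.631×10^-7
Ω = [Ca²⁺][CO3²⁻]/Ksp = (9.94×10^-3)(1.330×10^-4) / 3.631×10^-7 = 3.64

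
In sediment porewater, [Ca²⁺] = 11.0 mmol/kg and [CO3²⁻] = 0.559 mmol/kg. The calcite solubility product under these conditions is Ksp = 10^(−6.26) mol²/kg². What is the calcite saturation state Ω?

Ksp = 10^(−6.26) = 5.495×10^-7
Ω = [Ca²⁺][CO3²⁻]/Ksp = (11.0×10^-3)(0.559×10^-3) / 5.495×10^-7 = 11.2

Ω = 11.2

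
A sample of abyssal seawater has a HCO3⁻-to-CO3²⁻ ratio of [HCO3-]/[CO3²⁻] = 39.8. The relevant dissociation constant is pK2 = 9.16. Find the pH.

From K2 = [H⁺][CO3²⁻]/[HCO3-]:  pH = pK2 − log₁₀([HCO3-]/[CO3²⁻])
log₁₀(39.8) = +1.600
pH = 9.16 − (+1.600) = 7.56

pH = 7.56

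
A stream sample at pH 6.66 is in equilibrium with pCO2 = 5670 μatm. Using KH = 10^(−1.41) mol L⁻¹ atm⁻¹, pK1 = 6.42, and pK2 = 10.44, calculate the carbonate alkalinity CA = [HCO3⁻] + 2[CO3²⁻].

CA = 0.383 mmol/L

[CO2*] = KH · pCO2 = 10^(−1.41) × 5670×10^-6 = 2.206×10^-4 mol/L
α₀ = 1/(1 + K1/[H⁺] + K1K2/[H⁺]²) = 1/(1 + 10^+0.24 + 10^-3.54) = 0.3652
DIC = [CO2*]/α₀ = 2.206×10^-4 / 0.3652 = 0.6040 mmol/L
CA = (α₁ + 2α₂)·DIC = (0.6347 + 2×0.0001053) × 0.6040 = 0.383 mmol/L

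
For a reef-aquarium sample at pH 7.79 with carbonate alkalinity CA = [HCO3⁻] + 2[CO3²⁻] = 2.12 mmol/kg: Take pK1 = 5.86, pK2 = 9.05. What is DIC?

DIC = 2.04 mmol/kg

CA = [HCO3⁻] + 2[CO3²⁻] = (α₁ + 2α₂)·DIC
At pH 7.79: [H⁺]/K1 = 10^-1.93 = 0.011749, K2/[H⁺] = 10^-1.26 = 0.054954
α₁ = 1/(1 + 0.011749 + 0.054954) = 1/1.0667 = 0.9375; α₂ = α₁·K2/[H⁺] = 0.05152
α₁ + 2α₂ = 1.0405
DIC = CA / (α₁ + 2α₂) = 2.12 / 1.0405 = 2.04 mmol/kg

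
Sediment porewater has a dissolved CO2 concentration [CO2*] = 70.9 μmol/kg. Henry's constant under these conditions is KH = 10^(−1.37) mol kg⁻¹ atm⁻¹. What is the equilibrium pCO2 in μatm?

pCO2 = 1660 μatm

KH = 10^(−1.37) = 4.266×10^-2 mol kg⁻¹ atm⁻¹
pCO2 = [CO2*]/KH = 70.9×10^-6 / 4.266×10^-2 = 1.66×10^-3 atm = 1660 μatm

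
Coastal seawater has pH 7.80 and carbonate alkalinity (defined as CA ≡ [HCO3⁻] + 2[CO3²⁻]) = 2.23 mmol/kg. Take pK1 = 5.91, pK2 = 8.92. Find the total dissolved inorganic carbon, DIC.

CA = [HCO3⁻] + 2[CO3²⁻] = (α₁ + 2α₂)·DIC
At pH 7.80: [H⁺]/K1 = 10^-1.89 = 0.012882, K2/[H⁺] = 10^-1.12 = 0.075858
α₁ = 1/(1 + 0.012882 + 0.075858) = 1/1.0887 = 0.9185; α₂ = α₁·K2/[H⁺] = 0.06967
α₁ + 2α₂ = 1.0578
DIC = CA / (α₁ + 2α₂) = 2.23 / 1.0578 = 2.11 mmol/kg

DIC = 2.11 mmol/kg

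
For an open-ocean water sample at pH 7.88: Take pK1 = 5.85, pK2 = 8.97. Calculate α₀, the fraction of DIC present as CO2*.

α₀ = 1 / (1 + K1/[H⁺] + K1K2/[H⁺]²) = 1 / (1 + 10^+2.03 + 10^+0.94)
   = 1 / (1 + 107.15 + 8.7096) = 1/116.86 = 0.008557

α₀ = 0.00856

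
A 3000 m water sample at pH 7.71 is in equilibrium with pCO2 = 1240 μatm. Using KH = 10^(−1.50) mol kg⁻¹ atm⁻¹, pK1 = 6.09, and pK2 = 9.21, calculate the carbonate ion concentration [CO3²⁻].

[CO3²⁻] = 0.0517 mmol/kg

[CO2*] = KH · pCO2 = 10^(−1.50) × 1240×10^-6 = 3.921×10^-5 mol/kg
α₀ = 1/(1 + K1/[H⁺] + K1K2/[H⁺]²) = 1/(1 + 10^+1.62 + 10^+0.12) = 0.02272
DIC = [CO2*]/α₀ = 3.921×10^-5 / 0.02272 = 1.726 mmol/kg
[CO3²⁻] = α₂·DIC; α₂ = 0.02996, so [CO3²⁻] = 0.02996 × 1.726 = 0.0517 mmol/kg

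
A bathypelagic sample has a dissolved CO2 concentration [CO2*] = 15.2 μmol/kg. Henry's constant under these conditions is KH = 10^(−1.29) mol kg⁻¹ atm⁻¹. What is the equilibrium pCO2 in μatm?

KH = 10^(−1.29) = 5.129×10^-2 mol kg⁻¹ atm⁻¹
pCO2 = [CO2*]/KH = 15.2×10^-6 / 5.129×10^-2 = 2.96×10^-4 atm = 296 μatm

pCO2 = 296 μatm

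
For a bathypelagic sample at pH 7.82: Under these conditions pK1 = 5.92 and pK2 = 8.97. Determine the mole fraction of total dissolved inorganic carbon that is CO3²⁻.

α₂ = 1 / (1 + [H⁺]/K2 + [H⁺]²/(K1K2)) = 1 / (1 + 10^+1.15 + 10^-0.75)
   = 1 / (1 + 14.125 + 0.17783) = 1/15.303 = 0.06535

α₂ = 0.0653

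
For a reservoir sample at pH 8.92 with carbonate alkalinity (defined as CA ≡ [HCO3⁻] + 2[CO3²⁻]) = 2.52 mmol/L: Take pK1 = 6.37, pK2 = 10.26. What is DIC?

DIC = 2.42 mmol/L

CA = [HCO3⁻] + 2[CO3²⁻] = (α₁ + 2α₂)·DIC
At pH 8.92: [H⁺]/K1 = 10^-2.55 = 0.0028184, K2/[H⁺] = 10^-1.34 = 0.045709
α₁ = 1/(1 + 0.0028184 + 0.045709) = 1/1.0485 = 0.9537; α₂ = α₁·K2/[H⁺] = 0.04359
α₁ + 2α₂ = 1.0409
DIC = CA / (α₁ + 2α₂) = 2.52 / 1.0409 = 2.42 mmol/L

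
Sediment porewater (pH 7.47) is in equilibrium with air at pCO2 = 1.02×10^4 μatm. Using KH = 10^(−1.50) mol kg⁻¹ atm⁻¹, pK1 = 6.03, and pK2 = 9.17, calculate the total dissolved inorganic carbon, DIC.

[CO2*] = KH · pCO2 = 10^(−1.50) × 1.02×10^4×10^-6 = 3.226×10^-4 mol/kg
α₀ = 1/(1 + K1/[H⁺] + K1K2/[H⁺]²) = 1/(1 + 10^+1.44 + 10^-0.26) = 0.03437
DIC = [CO2*]/α₀ = 3.226×10^-4 / 0.03437 = 9.38 mmol/kg

DIC = 9.38 mmol/kg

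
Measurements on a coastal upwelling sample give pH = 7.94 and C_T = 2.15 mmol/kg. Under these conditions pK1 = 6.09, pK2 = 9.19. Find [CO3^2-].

α₂ = 1 / (1 + [H⁺]/K2 + [H⁺]²/(K1K2)) = 1 / (1 + 10^+1.25 + 10^-0.60)
   = 1 / (1 + 17.783 + 0.25119) = 1/19.034 = 0.05254
[CO3²⁻] = α₂ × DIC = 0.05254 × 2.15 = 0.113 mmol/kg

[CO3²⁻] = 0.113 mmol/kg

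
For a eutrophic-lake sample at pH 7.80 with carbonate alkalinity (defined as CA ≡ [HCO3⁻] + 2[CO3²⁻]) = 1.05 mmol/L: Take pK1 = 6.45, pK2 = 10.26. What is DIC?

CA = [HCO3⁻] + 2[CO3²⁻] = (α₁ + 2α₂)·DIC
At pH 7.80: [H⁺]/K1 = 10^-1.35 = 0.044668, K2/[H⁺] = 10^-2.46 = 0.0034674
α₁ = 1/(1 + 0.044668 + 0.0034674) = 1/1.0481 = 0.9541; α₂ = α₁·K2/[H⁺] = 0.003308
α₁ + 2α₂ = 0.9607
DIC = CA / (α₁ + 2α₂) = 1.05 / 0.9607 = 1.09 mmol/L

DIC = 1.09 mmol/L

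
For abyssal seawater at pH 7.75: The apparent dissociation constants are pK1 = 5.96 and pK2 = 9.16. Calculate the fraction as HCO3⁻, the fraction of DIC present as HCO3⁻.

α₁ = 1 / (1 + [H⁺]/K1 + K2/[H⁺]) = 1 / (1 + 10^-1.79 + 10^-1.41)
   = 1 / (1 + 0.016218 + 0.038905) = 1/1.0551 = 0.9478

α₁ = 0.948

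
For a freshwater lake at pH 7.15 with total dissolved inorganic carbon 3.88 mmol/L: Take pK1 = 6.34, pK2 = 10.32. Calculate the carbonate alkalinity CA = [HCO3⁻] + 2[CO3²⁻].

CA = [HCO3⁻] + 2[CO3²⁻] = (α₁ + 2α₂)·DIC
At pH 7.15: [H⁺]/K1 = 10^-0.81 = 0.15488, K2/[H⁺] = 10^-3.17 = 0.00067608
α₁ = 1/(1 + 0.15488 + 0.00067608) = 1/1.1556 = 0.8654; α₂ = α₁·K2/[H⁺] = 0.0005851
α₁ + 2α₂ = 0.8666
CA = 0.8666 × 3.88 = 3.36 mmol/L

CA = 3.36 mmol/L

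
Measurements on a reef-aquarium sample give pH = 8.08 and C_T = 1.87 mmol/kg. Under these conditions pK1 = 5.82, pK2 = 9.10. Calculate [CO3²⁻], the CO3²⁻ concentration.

α₂ = 1 / (1 + [H⁺]/K2 + [H⁺]²/(K1K2)) = 1 / (1 + 10^+1.02 + 10^-1.24)
   = 1 / (1 + 10.471 + 0.057544) = 1/11.529 = 0.08674
[CO3²⁻] = α₂ × DIC = 0.08674 × 1.87 = 0.162 mmol/kg

[CO3²⁻] = 0.162 mmol/kg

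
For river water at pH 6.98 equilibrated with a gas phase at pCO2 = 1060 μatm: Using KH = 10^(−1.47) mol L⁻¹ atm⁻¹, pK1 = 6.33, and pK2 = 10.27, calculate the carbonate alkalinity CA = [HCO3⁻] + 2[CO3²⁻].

CA = 0.161 mmol/L

[CO2*] = KH · pCO2 = 10^(−1.47) × 1060×10^-6 = 3.592×10^-5 mol/L
α₀ = 1/(1 + K1/[H⁺] + K1K2/[H⁺]²) = 1/(1 + 10^+0.65 + 10^-2.64) = 0.1828
DIC = [CO2*]/α₀ = 3.592×10^-5 / 0.1828 = 0.1964 mmol/L
CA = (α₁ + 2α₂)·DIC = (0.8167 + 2×0.0004189) × 0.1964 = 0.161 mmol/L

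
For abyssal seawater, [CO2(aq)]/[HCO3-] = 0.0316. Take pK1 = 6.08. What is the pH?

From K1 = [H⁺][HCO3-]/[CO2(aq)]:  pH = pK1 − log₁₀([CO2(aq)]/[HCO3-])
log₁₀(0.0316) = -1.500
pH = 6.08 − (-1.500) = 7.58

pH = 7.58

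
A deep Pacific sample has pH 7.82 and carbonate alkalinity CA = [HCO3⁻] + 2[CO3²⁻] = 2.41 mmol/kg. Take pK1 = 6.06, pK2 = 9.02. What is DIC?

DIC = 2.31 mmol/kg

CA = [HCO3⁻] + 2[CO3²⁻] = (α₁ + 2α₂)·DIC
At pH 7.82: [H⁺]/K1 = 10^-1.76 = 0.017378, K2/[H⁺] = 10^-1.20 = 0.063096
α₁ = 1/(1 + 0.017378 + 0.063096) = 1/1.0805 = 0.9255; α₂ = α₁·K2/[H⁺] = 0.05840
α₁ + 2α₂ = 1.0423
DIC = CA / (α₁ + 2α₂) = 2.41 / 1.0423 = 2.31 mmol/kg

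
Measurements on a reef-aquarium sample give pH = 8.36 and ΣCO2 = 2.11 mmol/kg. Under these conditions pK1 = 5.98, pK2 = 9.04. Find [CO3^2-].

α₂ = 1 / (1 + [H⁺]/K2 + [H⁺]²/(K1K2)) = 1 / (1 + 10^+0.68 + 10^-1.70)
   = 1 / (1 + 4.7863 + 0.019953) = 1/5.8063 = 0.1722
[CO3²⁻] = α₂ × DIC = 0.1722 × 2.11 = 0.363 mmol/kg

[CO3²⁻] = 0.363 mmol/kg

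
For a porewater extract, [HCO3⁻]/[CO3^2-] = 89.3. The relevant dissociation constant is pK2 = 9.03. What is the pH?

pH = 7.08

From K2 = [H⁺][CO3^2-]/[HCO3⁻]:  pH = pK2 − log₁₀([HCO3⁻]/[CO3^2-])
log₁₀(89.3) = +1.951
pH = 9.03 − (+1.951) = 7.08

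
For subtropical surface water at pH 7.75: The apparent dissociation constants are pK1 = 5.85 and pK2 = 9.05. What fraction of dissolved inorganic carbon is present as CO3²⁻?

α₂ = 0.0472

α₂ = 1 / (1 + [H⁺]/K2 + [H⁺]²/(K1K2)) = 1 / (1 + 10^+1.30 + 10^-0.60)
   = 1 / (1 + 19.953 + 0.25119) = 1/21.204 = 0.04716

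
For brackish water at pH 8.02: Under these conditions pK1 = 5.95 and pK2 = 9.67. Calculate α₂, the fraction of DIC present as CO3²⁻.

α₂ = 1 / (1 + [H⁺]/K2 + [H⁺]²/(K1K2)) = 1 / (1 + 10^+1.65 + 10^-0.42)
   = 1 / (1 + 44.668 + 0.38019) = 1/46.049 = 0.02172

α₂ = 0.0217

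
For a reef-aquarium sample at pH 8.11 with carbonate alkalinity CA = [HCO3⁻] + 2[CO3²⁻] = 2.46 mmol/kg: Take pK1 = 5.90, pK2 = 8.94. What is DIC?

DIC = 2.19 mmol/kg

CA = [HCO3⁻] + 2[CO3²⁻] = (α₁ + 2α₂)·DIC
At pH 8.11: [H⁺]/K1 = 10^-2.21 = 0.0061660, K2/[H⁺] = 10^-0.83 = 0.14791
α₁ = 1/(1 + 0.0061660 + 0.14791) = 1/1.1541 = 0.8665; α₂ = α₁·K2/[H⁺] = 0.1282
α₁ + 2α₂ = 1.1228
DIC = CA / (α₁ + 2α₂) = 2.46 / 1.1228 = 2.19 mmol/kg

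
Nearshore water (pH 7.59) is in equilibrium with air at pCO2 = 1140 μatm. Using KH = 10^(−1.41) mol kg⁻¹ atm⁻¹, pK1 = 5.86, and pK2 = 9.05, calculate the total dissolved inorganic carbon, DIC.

DIC = 2.51 mmol/kg

[CO2*] = KH · pCO2 = 10^(−1.41) × 1140×10^-6 = 4.435×10^-5 mol/kg
α₀ = 1/(1 + K1/[H⁺] + K1K2/[H⁺]²) = 1/(1 + 10^+1.73 + 10^+0.27) = 0.01768
DIC = [CO2*]/α₀ = 4.435×10^-5 / 0.01768 = 2.51 mmol/kg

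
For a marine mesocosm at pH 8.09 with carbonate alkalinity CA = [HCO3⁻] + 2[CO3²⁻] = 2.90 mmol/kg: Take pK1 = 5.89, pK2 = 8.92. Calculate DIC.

CA = [HCO3⁻] + 2[CO3²⁻] = (α₁ + 2α₂)·DIC
At pH 8.09: [H⁺]/K1 = 10^-2.20 = 0.0063096, K2/[H⁺] = 10^-0.83 = 0.14791
α₁ = 1/(1 + 0.0063096 + 0.14791) = 1/1.1542 = 0.8664; α₂ = α₁·K2/[H⁺] = 0.1281
α₁ + 2α₂ = 1.1227
DIC = CA / (α₁ + 2α₂) = 2.90 / 1.1227 = 2.58 mmol/kg

DIC = 2.58 mmol/kg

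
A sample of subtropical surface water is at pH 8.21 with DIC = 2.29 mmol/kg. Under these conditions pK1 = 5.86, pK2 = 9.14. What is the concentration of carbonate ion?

[CO3²⁻] = 0.240 mmol/kg

α₂ = 1 / (1 + [H⁺]/K2 + [H⁺]²/(K1K2)) = 1 / (1 + 10^+0.93 + 10^-1.42)
   = 1 / (1 + 8.5114 + 0.038019) = 1/9.5494 = 0.1047
[CO3²⁻] = α₂ × DIC = 0.1047 × 2.29 = 0.240 mmol/kg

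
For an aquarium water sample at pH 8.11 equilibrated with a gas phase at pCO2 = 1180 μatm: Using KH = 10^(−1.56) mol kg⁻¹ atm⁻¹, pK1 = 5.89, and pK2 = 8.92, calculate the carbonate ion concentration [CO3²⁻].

[CO3²⁻] = 0.835 mmol/kg

[CO2*] = KH · pCO2 = 10^(−1.56) × 1180×10^-6 = 3.250×10^-5 mol/kg
α₀ = 1/(1 + K1/[H⁺] + K1K2/[H⁺]²) = 1/(1 + 10^+2.22 + 10^+1.41) = 0.005190
DIC = [CO2*]/α₀ = 3.250×10^-5 / 0.005190 = 6.262 mmol/kg
[CO3²⁻] = α₂·DIC; α₂ = 0.1334, so [CO3²⁻] = 0.1334 × 6.262 = 0.835 mmol/kg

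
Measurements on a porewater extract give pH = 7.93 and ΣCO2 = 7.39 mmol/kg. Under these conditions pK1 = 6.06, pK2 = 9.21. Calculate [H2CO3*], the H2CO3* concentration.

α₀ = 1 / (1 + K1/[H⁺] + K1K2/[H⁺]²) = 1 / (1 + 10^+1.87 + 10^+0.59)
   = 1 / (1 + 74.131 + 3.8905) = 1/79.021 = 0.01265
[CO2*] = α₀ × DIC = 0.01265 × 7.39 = 0.0935 mmol/kg

[CO2*] = 0.0935 mmol/kg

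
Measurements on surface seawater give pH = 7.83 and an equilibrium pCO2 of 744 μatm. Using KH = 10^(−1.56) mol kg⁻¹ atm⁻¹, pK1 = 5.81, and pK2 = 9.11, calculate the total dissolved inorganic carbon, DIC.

[CO2*] = KH · pCO2 = 10^(−1.56) × 744×10^-6 = 2.049×10^-5 mol/kg
α₀ = 1/(1 + K1/[H⁺] + K1K2/[H⁺]²) = 1/(1 + 10^+2.02 + 10^+0.74) = 0.008992
DIC = [CO2*]/α₀ = 2.049×10^-5 / 0.008992 = 2.28 mmol/kg

DIC = 2.28 mmol/kg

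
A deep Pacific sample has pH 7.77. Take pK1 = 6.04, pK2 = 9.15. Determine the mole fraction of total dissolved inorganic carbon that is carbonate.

α₂ = 0.0393

α₂ = 1 / (1 + [H⁺]/K2 + [H⁺]²/(K1K2)) = 1 / (1 + 10^+1.38 + 10^-0.35)
   = 1 / (1 + 23.988 + 0.44668) = 1/25.435 = 0.03932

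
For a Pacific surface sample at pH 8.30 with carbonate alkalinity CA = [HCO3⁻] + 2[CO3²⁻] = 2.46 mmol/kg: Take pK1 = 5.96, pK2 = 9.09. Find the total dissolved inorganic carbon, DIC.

DIC = 2.17 mmol/kg

CA = [HCO3⁻] + 2[CO3²⁻] = (α₁ + 2α₂)·DIC
At pH 8.30: [H⁺]/K1 = 10^-2.34 = 0.0045709, K2/[H⁺] = 10^-0.79 = 0.16218
α₁ = 1/(1 + 0.0045709 + 0.16218) = 1/1.1668 = 0.8571; α₂ = α₁·K2/[H⁺] = 0.1390
α₁ + 2α₂ = 1.1351
DIC = CA / (α₁ + 2α₂) = 2.46 / 1.1351 = 2.17 mmol/kg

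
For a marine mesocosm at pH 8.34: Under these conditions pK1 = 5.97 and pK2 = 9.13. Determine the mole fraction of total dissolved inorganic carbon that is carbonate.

α₂ = 1 / (1 + [H⁺]/K2 + [H⁺]²/(K1K2)) = 1 / (1 + 10^+0.79 + 10^-1.58)
   = 1 / (1 + 6.1660 + 0.026303) = 1/7.1923 = 0.1390

α₂ = 0.139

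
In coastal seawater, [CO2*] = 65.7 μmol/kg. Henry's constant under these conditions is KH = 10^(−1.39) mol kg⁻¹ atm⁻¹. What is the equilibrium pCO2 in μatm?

KH = 10^(−1.39) = 4.074×10^-2 mol kg⁻¹ atm⁻¹
pCO2 = [CO2*]/KH = 65.7×10^-6 / 4.074×10^-2 = 1.61×10^-3 atm = 1610 μatm

pCO2 = 1610 μatm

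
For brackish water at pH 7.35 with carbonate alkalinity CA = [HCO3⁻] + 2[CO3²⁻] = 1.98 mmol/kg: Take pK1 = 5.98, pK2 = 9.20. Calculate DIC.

CA = [HCO3⁻] + 2[CO3²⁻] = (α₁ + 2α₂)·DIC
At pH 7.35: [H⁺]/K1 = 10^-1.37 = 0.042658, K2/[H⁺] = 10^-1.85 = 0.014125
α₁ = 1/(1 + 0.042658 + 0.014125) = 1/1.0568 = 0.9463; α₂ = α₁·K2/[H⁺] = 0.01337
α₁ + 2α₂ = 0.9730
DIC = CA / (α₁ + 2α₂) = 1.98 / 0.9730 = 2.03 mmol/kg

DIC = 2.03 mmol/kg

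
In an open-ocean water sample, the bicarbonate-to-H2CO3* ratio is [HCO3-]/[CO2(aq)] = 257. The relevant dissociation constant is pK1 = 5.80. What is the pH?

From K1 = [H⁺][HCO3-]/[CO2(aq)]:  pH = pK1 + log₁₀([HCO3-]/[CO2(aq)])
log₁₀(257) = +2.410
pH = 5.80 + (+2.410) = 8.21

pH = 8.21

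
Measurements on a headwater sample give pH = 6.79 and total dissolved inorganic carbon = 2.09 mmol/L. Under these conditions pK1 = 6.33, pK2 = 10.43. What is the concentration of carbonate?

[CO3²⁻] = 0.355 μmol/L

α₂ = 1 / (1 + [H⁺]/K2 + [H⁺]²/(K1K2)) = 1 / (1 + 10^+3.64 + 10^+3.18)
   = 1 / (1 + 4365.2 + 1513.6) = 1/5879.7 = 0.0001701
[CO3²⁻] = α₂ × DIC = 0.0001701 × 2.09 = 0.000355 mmol/L = 0.355 μmol/L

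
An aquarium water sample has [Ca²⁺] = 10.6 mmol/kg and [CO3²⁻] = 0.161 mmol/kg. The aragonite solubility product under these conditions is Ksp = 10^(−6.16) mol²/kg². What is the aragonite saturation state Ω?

Ksp = 10^(−6.16) = 6.918×10^-7
Ω = [Ca²⁺][CO3²⁻]/Ksp = (10.6×10^-3)(0.161×10^-3) / 6.918×10^-7 = 2.47

Ω = 2.47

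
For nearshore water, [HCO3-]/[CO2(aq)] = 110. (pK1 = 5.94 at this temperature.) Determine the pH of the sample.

pH = 7.98

From K1 = [H⁺][HCO3-]/[CO2(aq)]:  pH = pK1 + log₁₀([HCO3-]/[CO2(aq)])
log₁₀(110) = +2.041
pH = 5.94 + (+2.041) = 7.98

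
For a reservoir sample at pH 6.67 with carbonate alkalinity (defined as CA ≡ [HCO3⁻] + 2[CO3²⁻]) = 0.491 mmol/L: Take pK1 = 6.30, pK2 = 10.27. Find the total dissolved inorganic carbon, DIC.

DIC = 0.700 mmol/L

CA = [HCO3⁻] + 2[CO3²⁻] = (α₁ + 2α₂)·DIC
At pH 6.67: [H⁺]/K1 = 10^-0.37 = 0.42658, K2/[H⁺] = 10^-3.60 = 0.00025119
α₁ = 1/(1 + 0.42658 + 0.00025119) = 1/1.4268 = 0.7009; α₂ = α₁·K2/[H⁺] = 0.0001760
α₁ + 2α₂ = 0.7012
DIC = CA / (α₁ + 2α₂) = 0.491 / 0.7012 = 0.700 mmol/L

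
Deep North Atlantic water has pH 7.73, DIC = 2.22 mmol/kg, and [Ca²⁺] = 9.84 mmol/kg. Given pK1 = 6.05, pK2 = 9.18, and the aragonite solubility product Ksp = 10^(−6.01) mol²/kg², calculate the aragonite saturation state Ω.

Ω = 0.751

α₂ = 1 / (1 + [H⁺]/K2 + [H⁺]²/(K1K2)) = 1 / (1 + 10^+1.45 + 10^-0.23)
   = 1 / (1 + 28.184 + 0.58884) = 1/29.773 = 0.03359
[CO3²⁻] = α₂ × DIC = 0.03359 × 2.22 = 0.07457 mmol/kg
Ksp = 10^(−6.01) = 9.772×10^-7
Ω = [Ca²⁺][CO3²⁻]/Ksp = (9.84×10^-3)(7.457×10^-5) / 9.772×10^-7 = 0.751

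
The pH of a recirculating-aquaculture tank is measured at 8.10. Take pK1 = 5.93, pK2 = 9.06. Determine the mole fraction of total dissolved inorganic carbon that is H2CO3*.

α₀ = 1 / (1 + K1/[H⁺] + K1K2/[H⁺]²) = 1 / (1 + 10^+2.17 + 10^+1.21)
   = 1 / (1 + 147.91 + 16.218) = 1/165.13 = 0.006056

α₀ = 0.00606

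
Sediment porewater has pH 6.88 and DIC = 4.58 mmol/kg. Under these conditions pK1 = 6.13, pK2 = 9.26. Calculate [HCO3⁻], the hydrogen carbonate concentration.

[HCO3⁻] = 3.87 mmol/kg

α₁ = 1 / (1 + [H⁺]/K1 + K2/[H⁺]) = 1 / (1 + 10^-0.75 + 10^-2.38)
   = 1 / (1 + 0.17783 + 0.0041687) = 1/1.1820 = 0.8460
[HCO3⁻] = α₁ × DIC = 0.8460 × 4.58 = 3.87 mmol/kg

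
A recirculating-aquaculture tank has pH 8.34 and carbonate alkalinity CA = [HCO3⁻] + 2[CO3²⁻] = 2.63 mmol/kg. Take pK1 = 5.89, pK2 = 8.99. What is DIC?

CA = [HCO3⁻] + 2[CO3²⁻] = (α₁ + 2α₂)·DIC
At pH 8.34: [H⁺]/K1 = 10^-2.45 = 0.0035481, K2/[H⁺] = 10^-0.65 = 0.22387
α₁ = 1/(1 + 0.0035481 + 0.22387) = 1/1.2274 = 0.8147; α₂ = α₁·K2/[H⁺] = 0.1824
α₁ + 2α₂ = 1.1795
DIC = CA / (α₁ + 2α₂) = 2.63 / 1.1795 = 2.23 mmol/kg

DIC = 2.23 mmol/kg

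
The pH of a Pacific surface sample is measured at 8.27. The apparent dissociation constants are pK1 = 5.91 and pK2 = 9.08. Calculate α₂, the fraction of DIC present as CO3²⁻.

α₂ = 1 / (1 + [H⁺]/K2 + [H⁺]²/(K1K2)) = 1 / (1 + 10^+0.81 + 10^-1.55)
   = 1 / (1 + 6.4565 + 0.028184) = 1/7.4847 = 0.1336

α₂ = 0.134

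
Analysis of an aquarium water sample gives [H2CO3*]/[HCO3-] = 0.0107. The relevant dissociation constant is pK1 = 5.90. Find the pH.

From K1 = [H⁺][HCO3-]/[H2CO3*]:  pH = pK1 − log₁₀([H2CO3*]/[HCO3-])
log₁₀(0.0107) = -1.971
pH = 5.90 − (-1.971) = 7.87

pH = 7.87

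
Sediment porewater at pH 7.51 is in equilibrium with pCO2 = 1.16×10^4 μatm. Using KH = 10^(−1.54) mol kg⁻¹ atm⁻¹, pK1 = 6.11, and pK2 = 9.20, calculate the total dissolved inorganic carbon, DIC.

DIC = 8.91 mmol/kg

[CO2*] = KH · pCO2 = 10^(−1.54) × 1.16×10^4×10^-6 = 3.345×10^-4 mol/kg
α₀ = 1/(1 + K1/[H⁺] + K1K2/[H⁺]²) = 1/(1 + 10^+1.40 + 10^-0.29) = 0.03755
DIC = [CO2*]/α₀ = 3.345×10^-4 / 0.03755 = 8.91 mmol/kg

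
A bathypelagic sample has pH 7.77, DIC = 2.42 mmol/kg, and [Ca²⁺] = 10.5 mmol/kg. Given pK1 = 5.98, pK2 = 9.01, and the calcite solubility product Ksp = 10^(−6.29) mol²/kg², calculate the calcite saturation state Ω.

Ω = 2.66

α₂ = 1 / (1 + [H⁺]/K2 + [H⁺]²/(K1K2)) = 1 / (1 + 10^+1.24 + 10^-0.55)
   = 1 / (1 + 17.378 + 0.28184) = 1/18.660 = 0.05359
[CO3²⁻] = α₂ × DIC = 0.05359 × 2.42 = 0.1297 mmol/kg
Ksp = 10^(−6.29) = 5.129×10^-7
Ω = [Ca²⁺][CO3²⁻]/Ksp = (10.5×10^-3)(1.297×10^-4) / 5.129×10^-7 = 2.66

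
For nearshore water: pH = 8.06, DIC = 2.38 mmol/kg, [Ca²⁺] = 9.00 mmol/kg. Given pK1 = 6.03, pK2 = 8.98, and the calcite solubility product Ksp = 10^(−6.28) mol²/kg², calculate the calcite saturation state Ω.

Ω = 4.34

α₂ = 1 / (1 + [H⁺]/K2 + [H⁺]²/(K1K2)) = 1 / (1 + 10^+0.92 + 10^-1.11)
   = 1 / (1 + 8.3176 + 0.077625) = 1/9.3953 = 0.1064
[CO3²⁻] = α₂ × DIC = 0.1064 × 2.38 = 0.2533 mmol/kg
Ksp = 10^(−6.28) = 5.248×10^-7
Ω = [Ca²⁺][CO3²⁻]/Ksp = (9.00×10^-3)(2.533×10^-4) / 5.248×10^-7 = 4.34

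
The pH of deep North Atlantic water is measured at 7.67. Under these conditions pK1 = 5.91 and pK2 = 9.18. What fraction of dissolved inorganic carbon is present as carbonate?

α₂ = 1 / (1 + [H⁺]/K2 + [H⁺]²/(K1K2)) = 1 / (1 + 10^+1.51 + 10^-0.25)
   = 1 / (1 + 32.359 + 0.56234) = 1/33.922 = 0.02948

α₂ = 0.0295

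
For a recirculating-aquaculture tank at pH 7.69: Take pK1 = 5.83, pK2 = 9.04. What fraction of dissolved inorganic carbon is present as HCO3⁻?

α₁ = 0.945

α₁ = 1 / (1 + [H⁺]/K1 + K2/[H⁺]) = 1 / (1 + 10^-1.86 + 10^-1.35)
   = 1 / (1 + 0.013804 + 0.044668) = 1/1.0585 = 0.9448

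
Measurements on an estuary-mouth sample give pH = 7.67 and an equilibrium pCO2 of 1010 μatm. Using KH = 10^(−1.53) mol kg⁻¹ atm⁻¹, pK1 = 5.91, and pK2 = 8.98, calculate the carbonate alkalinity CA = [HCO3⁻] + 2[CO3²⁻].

CA = 1.88 mmol/kg

[CO2*] = KH · pCO2 = 10^(−1.53) × 1010×10^-6 = 2.981×10^-5 mol/kg
α₀ = 1/(1 + K1/[H⁺] + K1K2/[H⁺]²) = 1/(1 + 10^+1.76 + 10^+0.45) = 0.01630
DIC = [CO2*]/α₀ = 2.981×10^-5 / 0.01630 = 1.829 mmol/kg
CA = (α₁ + 2α₂)·DIC = (0.9378 + 2×0.04593) × 1.829 = 1.88 mmol/kg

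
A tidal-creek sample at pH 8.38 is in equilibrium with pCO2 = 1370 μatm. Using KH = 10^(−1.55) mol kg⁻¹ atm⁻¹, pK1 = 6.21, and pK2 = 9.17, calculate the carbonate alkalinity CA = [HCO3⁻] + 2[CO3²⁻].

[CO2*] = KH · pCO2 = 10^(−1.55) × 1370×10^-6 = 3.861×10^-5 mol/kg
α₀ = 1/(1 + K1/[H⁺] + K1K2/[H⁺]²) = 1/(1 + 10^+2.17 + 10^+1.38) = 0.005784
DIC = [CO2*]/α₀ = 3.861×10^-5 / 0.005784 = 6.676 mmol/kg
CA = (α₁ + 2α₂)·DIC = (0.8555 + 2×0.1387) × 6.676 = 7.56 mmol/kg

CA = 7.56 mmol/kg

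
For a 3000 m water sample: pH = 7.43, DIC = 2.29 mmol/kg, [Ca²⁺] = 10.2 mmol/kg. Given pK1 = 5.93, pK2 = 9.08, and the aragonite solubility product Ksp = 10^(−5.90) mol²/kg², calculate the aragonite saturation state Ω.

Ω = 0.394

α₂ = 1 / (1 + [H⁺]/K2 + [H⁺]²/(K1K2)) = 1 / (1 + 10^+1.65 + 10^+0.15)
   = 1 / (1 + 44.668 + 1.4125) = 1/47.081 = 0.02124
[CO3²⁻] = α₂ × DIC = 0.02124 × 2.29 = 0.04864 mmol/kg
Ksp = 10^(−5.90) = 1.259×10^-6
Ω = [Ca²⁺][CO3²⁻]/Ksp = (10.2×10^-3)(4.864×10^-5) / 1.259×10^-6 = 0.394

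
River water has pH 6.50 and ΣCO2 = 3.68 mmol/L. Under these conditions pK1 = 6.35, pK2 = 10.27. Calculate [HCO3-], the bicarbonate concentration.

α₁ = 1 / (1 + [H⁺]/K1 + K2/[H⁺]) = 1 / (1 + 10^-0.15 + 10^-3.77)
   = 1 / (1 + 0.70795 + 0.00016982) = 1/1.7081 = 0.5854
[HCO3⁻] = α₁ × DIC = 0.5854 × 3.68 = 2.15 mmol/L

[HCO3⁻] = 2.15 mmol/L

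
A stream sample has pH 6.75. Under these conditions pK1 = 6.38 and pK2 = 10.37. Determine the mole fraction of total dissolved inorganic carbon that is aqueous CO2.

α₀ = 0.299

α₀ = 1 / (1 + K1/[H⁺] + K1K2/[H⁺]²) = 1 / (1 + 10^+0.37 + 10^-3.25)
   = 1 / (1 + 2.3442 + 0.00056234) = 1/3.3448 = 0.2990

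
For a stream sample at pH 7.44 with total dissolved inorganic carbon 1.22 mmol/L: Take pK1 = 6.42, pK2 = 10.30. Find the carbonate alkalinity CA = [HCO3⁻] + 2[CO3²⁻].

CA = [HCO3⁻] + 2[CO3²⁻] = (α₁ + 2α₂)·DIC
At pH 7.44: [H⁺]/K1 = 10^-1.02 = 0.095499, K2/[H⁺] = 10^-2.86 = 0.0013804
α₁ = 1/(1 + 0.095499 + 0.0013804) = 1/1.0969 = 0.9117; α₂ = α₁·K2/[H⁺] = 0.001258
α₁ + 2α₂ = 0.9142
CA = 0.9142 × 1.22 = 1.12 mmol/L

CA = 1.12 mmol/L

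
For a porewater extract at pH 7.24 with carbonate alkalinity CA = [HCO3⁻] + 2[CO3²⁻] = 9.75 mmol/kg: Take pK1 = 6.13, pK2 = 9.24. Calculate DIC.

CA = [HCO3⁻] + 2[CO3²⁻] = (α₁ + 2α₂)·DIC
At pH 7.24: [H⁺]/K1 = 10^-1.11 = 0.077625, K2/[H⁺] = 10^-2.00 = 0.010000
α₁ = 1/(1 + 0.077625 + 0.010000) = 1/1.0876 = 0.9194; α₂ = α₁·K2/[H⁺] = 0.009194
α₁ + 2α₂ = 0.9378
DIC = CA / (α₁ + 2α₂) = 9.75 / 0.9378 = 10.4 mmol/kg

DIC = 10.4 mmol/kg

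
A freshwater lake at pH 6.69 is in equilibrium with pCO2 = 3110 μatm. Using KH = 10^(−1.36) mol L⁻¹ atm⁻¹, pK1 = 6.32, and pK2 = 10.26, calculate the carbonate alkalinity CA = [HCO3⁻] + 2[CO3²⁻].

CA = 0.318 mmol/L

[CO2*] = KH · pCO2 = 10^(−1.36) × 3110×10^-6 = 1.358×10^-4 mol/L
α₀ = 1/(1 + K1/[H⁺] + K1K2/[H⁺]²) = 1/(1 + 10^+0.37 + 10^-3.20) = 0.2990
DIC = [CO2*]/α₀ = 1.358×10^-4 / 0.2990 = 0.4541 mmol/L
CA = (α₁ + 2α₂)·DIC = (0.7008 + 2×0.0001886) × 0.4541 = 0.318 mmol/L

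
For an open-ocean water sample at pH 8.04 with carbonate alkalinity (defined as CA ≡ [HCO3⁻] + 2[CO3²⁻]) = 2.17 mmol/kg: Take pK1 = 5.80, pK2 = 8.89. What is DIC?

CA = [HCO3⁻] + 2[CO3²⁻] = (α₁ + 2α₂)·DIC
At pH 8.04: [H⁺]/K1 = 10^-2.24 = 0.0057544, K2/[H⁺] = 10^-0.85 = 0.14125
α₁ = 1/(1 + 0.0057544 + 0.14125) = 1/1.1470 = 0.8718; α₂ = α₁·K2/[H⁺] = 0.1231
α₁ + 2α₂ = 1.1181
DIC = CA / (α₁ + 2α₂) = 2.17 / 1.1181 = 1.94 mmol/kg

DIC = 1.94 mmol/kg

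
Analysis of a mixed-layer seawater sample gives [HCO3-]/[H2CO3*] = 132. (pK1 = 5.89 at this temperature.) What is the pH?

From K1 = [H⁺][HCO3-]/[H2CO3*]:  pH = pK1 + log₁₀([HCO3-]/[H2CO3*])
log₁₀(132) = +2.121
pH = 5.89 + (+2.121) = 8.01

pH = 8.01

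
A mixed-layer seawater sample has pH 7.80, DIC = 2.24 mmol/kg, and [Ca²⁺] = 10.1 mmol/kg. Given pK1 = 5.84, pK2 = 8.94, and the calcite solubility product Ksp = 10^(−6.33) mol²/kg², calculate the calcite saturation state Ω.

α₂ = 1 / (1 + [H⁺]/K2 + [H⁺]²/(K1K2)) = 1 / (1 + 10^+1.14 + 10^-0.82)
   = 1 / (1 + 13.804 + 0.15136) = 1/14.955 = 0.06687
[CO3²⁻] = α₂ × DIC = 0.06687 × 2.24 = 0.1498 mmol/kg
Ksp = 10^(−6.33) = 4.677×10^-7
Ω = [Ca²⁺][CO3²⁻]/Ksp = (10.1×10^-3)(1.498×10^-4) / 4.677×10^-7 = 3.23

Ω = 3.23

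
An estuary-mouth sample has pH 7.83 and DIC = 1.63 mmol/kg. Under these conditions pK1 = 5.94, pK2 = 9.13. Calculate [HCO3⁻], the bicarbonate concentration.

[HCO3⁻] = 1.53 mmol/kg

α₁ = 1 / (1 + [H⁺]/K1 + K2/[H⁺]) = 1 / (1 + 10^-1.89 + 10^-1.30)
   = 1 / (1 + 0.012882 + 0.050119) = 1/1.0630 = 0.9407
[HCO3⁻] = α₁ × DIC = 0.9407 × 1.63 = 1.53 mmol/kg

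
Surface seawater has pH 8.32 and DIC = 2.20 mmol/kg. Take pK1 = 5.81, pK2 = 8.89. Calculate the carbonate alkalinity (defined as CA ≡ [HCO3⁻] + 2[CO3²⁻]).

CA = [HCO3⁻] + 2[CO3²⁻] = (α₁ + 2α₂)·DIC
At pH 8.32: [H⁺]/K1 = 10^-2.51 = 0.0030903, K2/[H⁺] = 10^-0.57 = 0.26915
α₁ = 1/(1 + 0.0030903 + 0.26915) = 1/1.2722 = 0.7860; α₂ = α₁·K2/[H⁺] = 0.2116
α₁ + 2α₂ = 1.2091
CA = 1.2091 × 2.20 = 2.66 mmol/kg

CA = 2.66 mmol/kg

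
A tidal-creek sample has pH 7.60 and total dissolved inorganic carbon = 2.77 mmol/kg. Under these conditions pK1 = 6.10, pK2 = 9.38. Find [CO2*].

[CO2*] = 0.0836 mmol/kg

α₀ = 1 / (1 + K1/[H⁺] + K1K2/[H⁺]²) = 1 / (1 + 10^+1.50 + 10^-0.28)
   = 1 / (1 + 31.623 + 0.52481) = 1/33.148 = 0.03017
[CO2*] = α₀ × DIC = 0.03017 × 2.77 = 0.0836 mmol/kg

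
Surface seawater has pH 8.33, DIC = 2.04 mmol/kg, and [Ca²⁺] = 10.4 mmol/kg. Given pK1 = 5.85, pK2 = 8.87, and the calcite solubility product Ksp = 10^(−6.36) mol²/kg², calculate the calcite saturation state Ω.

Ω = 10.9

α₂ = 1 / (1 + [H⁺]/K2 + [H⁺]²/(K1K2)) = 1 / (1 + 10^+0.54 + 10^-1.94)
   = 1 / (1 + 3.4674 + 0.011482) = 1/4.4789 = 0.2233
[CO3²⁻] = α₂ × DIC = 0.2233 × 2.04 = 0.4555 mmol/kg
Ksp = 10^(−6.36) = 4.365×10^-7
Ω = [Ca²⁺][CO3²⁻]/Ksp = (10.4×10^-3)(4.555×10^-4) / 4.365×10^-7 = 10.9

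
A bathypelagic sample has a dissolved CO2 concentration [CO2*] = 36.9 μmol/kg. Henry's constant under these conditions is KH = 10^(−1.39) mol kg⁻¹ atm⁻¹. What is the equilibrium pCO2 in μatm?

KH = 10^(−1.39) = 4.074×10^-2 mol kg⁻¹ atm⁻¹
pCO2 = [CO2*]/KH = 36.9×10^-6 / 4.074×10^-2 = 9.06×10^-4 atm = 906 μatm

pCO2 = 906 μatm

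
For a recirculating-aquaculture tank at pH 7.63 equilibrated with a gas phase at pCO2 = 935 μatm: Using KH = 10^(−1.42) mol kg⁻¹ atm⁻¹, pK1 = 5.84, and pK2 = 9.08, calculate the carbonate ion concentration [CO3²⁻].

[CO3²⁻] = 0.0778 mmol/kg

[CO2*] = KH · pCO2 = 10^(−1.42) × 935×10^-6 = 3.555×10^-5 mol/kg
α₀ = 1/(1 + K1/[H⁺] + K1K2/[H⁺]²) = 1/(1 + 10^+1.79 + 10^+0.34) = 0.01542
DIC = [CO2*]/α₀ = 3.555×10^-5 / 0.01542 = 2.305 mmol/kg
[CO3²⁻] = α₂·DIC; α₂ = 0.03374, so [CO3²⁻] = 0.03374 × 2.305 = 0.0778 mmol/kg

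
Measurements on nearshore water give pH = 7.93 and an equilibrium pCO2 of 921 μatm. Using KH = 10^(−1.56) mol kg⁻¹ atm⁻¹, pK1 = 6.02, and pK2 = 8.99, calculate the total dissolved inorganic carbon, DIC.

[CO2*] = KH · pCO2 = 10^(−1.56) × 921×10^-6 = 2.537×10^-5 mol/kg
α₀ = 1/(1 + K1/[H⁺] + K1K2/[H⁺]²) = 1/(1 + 10^+1.91 + 10^+0.85) = 0.01119
DIC = [CO2*]/α₀ = 2.537×10^-5 / 0.01119 = 2.27 mmol/kg

DIC = 2.27 mmol/kg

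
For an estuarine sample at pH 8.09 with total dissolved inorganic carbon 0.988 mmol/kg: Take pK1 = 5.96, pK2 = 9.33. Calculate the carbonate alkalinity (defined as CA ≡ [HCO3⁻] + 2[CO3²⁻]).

CA = 1.03 mmol/kg

CA = [HCO3⁻] + 2[CO3²⁻] = (α₁ + 2α₂)·DIC
At pH 8.09: [H⁺]/K1 = 10^-2.13 = 0.0074131, K2/[H⁺] = 10^-1.24 = 0.057544
α₁ = 1/(1 + 0.0074131 + 0.057544) = 1/1.0650 = 0.9390; α₂ = α₁·K2/[H⁺] = 0.05403
α₁ + 2α₂ = 1.0471
CA = 1.0471 × 0.988 = 1.03 mmol/kg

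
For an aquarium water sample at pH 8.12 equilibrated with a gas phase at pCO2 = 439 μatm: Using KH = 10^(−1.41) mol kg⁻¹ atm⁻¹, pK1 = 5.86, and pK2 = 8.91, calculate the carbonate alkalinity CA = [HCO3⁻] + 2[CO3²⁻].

CA = 4.12 mmol/kg

[CO2*] = KH · pCO2 = 10^(−1.41) × 439×10^-6 = 1.708×10^-5 mol/kg
α₀ = 1/(1 + K1/[H⁺] + K1K2/[H⁺]²) = 1/(1 + 10^+2.26 + 10^+1.47) = 0.004706
DIC = [CO2*]/α₀ = 1.708×10^-5 / 0.004706 = 3.629 mmol/kg
CA = (α₁ + 2α₂)·DIC = (0.8564 + 2×0.1389) × 3.629 = 4.12 mmol/kg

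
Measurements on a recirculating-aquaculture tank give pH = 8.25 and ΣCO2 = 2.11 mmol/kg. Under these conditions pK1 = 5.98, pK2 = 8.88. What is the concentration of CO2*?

[CO2*] = 9.14 μmol/kg

α₀ = 1 / (1 + K1/[H⁺] + K1K2/[H⁺]²) = 1 / (1 + 10^+2.27 + 10^+1.64)
   = 1 / (1 + 186.21 + 43.652) = 1/230.86 = 0.004332
[CO2*] = α₀ × DIC = 0.004332 × 2.11 = 0.00914 mmol/kg = 9.14 μmol/kg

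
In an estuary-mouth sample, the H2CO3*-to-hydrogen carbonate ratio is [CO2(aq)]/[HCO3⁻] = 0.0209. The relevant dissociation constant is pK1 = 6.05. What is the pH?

From K1 = [H⁺][HCO3⁻]/[CO2(aq)]:  pH = pK1 − log₁₀([CO2(aq)]/[HCO3⁻])
log₁₀(0.0209) = -1.680
pH = 6.05 − (-1.680) = 7.73

pH = 7.73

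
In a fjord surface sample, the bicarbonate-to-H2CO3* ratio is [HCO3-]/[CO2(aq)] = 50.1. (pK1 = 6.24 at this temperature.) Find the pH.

From K1 = [H⁺][HCO3-]/[CO2(aq)]:  pH = pK1 + log₁₀([HCO3-]/[CO2(aq)])
log₁₀(50.1) = +1.700
pH = 6.24 + (+1.700) = 7.94

pH = 7.94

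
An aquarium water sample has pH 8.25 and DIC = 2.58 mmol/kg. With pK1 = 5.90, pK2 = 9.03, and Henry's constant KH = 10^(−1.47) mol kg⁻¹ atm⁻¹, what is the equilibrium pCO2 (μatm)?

α₀ = 1 / (1 + K1/[H⁺] + K1K2/[H⁺]²) = 1 / (1 + 10^+2.35 + 10^+1.57)
   = 1 / (1 + 223.87 + 37.154) = 1/262.03 = 0.003816
[CO2*] = α₀ × DIC = 0.003816 × 2.58 = 0.009846 mmol/kg = 9.846 μmol/kg
pCO2 = [CO2*]/KH = 9.846×10^-6 / 3.388×10^-2 = 291 μatm

pCO2 = 291 μatm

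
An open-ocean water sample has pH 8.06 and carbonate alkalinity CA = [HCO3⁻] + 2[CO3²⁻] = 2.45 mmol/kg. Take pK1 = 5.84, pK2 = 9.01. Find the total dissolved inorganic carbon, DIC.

DIC = 2.24 mmol/kg

CA = [HCO3⁻] + 2[CO3²⁻] = (α₁ + 2α₂)·DIC
At pH 8.06: [H⁺]/K1 = 10^-2.22 = 0.0060256, K2/[H⁺] = 10^-0.95 = 0.11220
α₁ = 1/(1 + 0.0060256 + 0.11220) = 1/1.1182 = 0.8943; α₂ = α₁·K2/[H⁺] = 0.1003
α₁ + 2α₂ = 1.0950
DIC = CA / (α₁ + 2α₂) = 2.45 / 1.0950 = 2.24 mmol/kg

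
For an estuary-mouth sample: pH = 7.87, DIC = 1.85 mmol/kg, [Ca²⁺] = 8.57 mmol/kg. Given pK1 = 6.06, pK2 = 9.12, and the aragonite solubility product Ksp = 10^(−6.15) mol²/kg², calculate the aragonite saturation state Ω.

α₂ = 1 / (1 + [H⁺]/K2 + [H⁺]²/(K1K2)) = 1 / (1 + 10^+1.25 + 10^-0.56)
   = 1 / (1 + 17.783 + 0.27542) = 1/19.058 = 0.05247
[CO3²⁻] = α₂ × DIC = 0.05247 × 1.85 = 0.09707 mmol/kg
Ksp = 10^(−6.15) = 7.079×10^-7
Ω = [Ca²⁺][CO3²⁻]/Ksp = (8.57×10^-3)(9.707×10^-5) / 7.079×10^-7 = 1.18

Ω = 1.18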